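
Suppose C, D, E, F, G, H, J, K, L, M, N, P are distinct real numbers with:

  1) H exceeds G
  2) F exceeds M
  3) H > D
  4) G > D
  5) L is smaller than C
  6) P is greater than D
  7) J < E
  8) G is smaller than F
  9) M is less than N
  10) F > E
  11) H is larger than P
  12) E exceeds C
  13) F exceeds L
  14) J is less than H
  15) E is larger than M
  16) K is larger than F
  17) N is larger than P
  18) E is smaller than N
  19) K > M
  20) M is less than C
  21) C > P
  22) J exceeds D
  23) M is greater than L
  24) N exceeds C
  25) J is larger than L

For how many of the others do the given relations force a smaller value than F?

8

The elements the relations force below F are L, D, J, G, M, P, C, E — no chain reaches any other.
That is 8.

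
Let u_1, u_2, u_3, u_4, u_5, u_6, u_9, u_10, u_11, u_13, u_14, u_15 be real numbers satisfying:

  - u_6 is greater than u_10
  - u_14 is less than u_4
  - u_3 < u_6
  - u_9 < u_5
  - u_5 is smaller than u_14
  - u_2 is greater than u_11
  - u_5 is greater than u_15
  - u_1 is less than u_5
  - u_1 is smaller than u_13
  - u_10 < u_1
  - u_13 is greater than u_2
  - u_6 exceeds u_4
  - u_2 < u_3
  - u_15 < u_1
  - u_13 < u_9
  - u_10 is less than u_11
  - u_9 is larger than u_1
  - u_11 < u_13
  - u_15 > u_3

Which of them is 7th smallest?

u_13

Chaining the given pairs: u_10 < u_11 < u_2 < u_3 < u_15 < u_1 < u_13 < u_9 < u_5 < u_14 < u_4 < u_6.
The 7th smallest is u_13.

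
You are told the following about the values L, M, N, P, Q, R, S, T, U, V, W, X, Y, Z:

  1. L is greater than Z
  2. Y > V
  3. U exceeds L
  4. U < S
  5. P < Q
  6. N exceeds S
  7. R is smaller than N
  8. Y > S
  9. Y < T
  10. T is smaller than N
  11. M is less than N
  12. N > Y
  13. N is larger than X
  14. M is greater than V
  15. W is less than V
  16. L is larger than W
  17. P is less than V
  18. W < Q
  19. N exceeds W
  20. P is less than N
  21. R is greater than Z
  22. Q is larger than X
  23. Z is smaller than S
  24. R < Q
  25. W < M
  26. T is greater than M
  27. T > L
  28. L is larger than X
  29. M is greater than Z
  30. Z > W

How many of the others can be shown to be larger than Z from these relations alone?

9

The elements the relations force above Z are L, U, R, Q, S, Y, M, T, N — no chain reaches any other.
That is 9.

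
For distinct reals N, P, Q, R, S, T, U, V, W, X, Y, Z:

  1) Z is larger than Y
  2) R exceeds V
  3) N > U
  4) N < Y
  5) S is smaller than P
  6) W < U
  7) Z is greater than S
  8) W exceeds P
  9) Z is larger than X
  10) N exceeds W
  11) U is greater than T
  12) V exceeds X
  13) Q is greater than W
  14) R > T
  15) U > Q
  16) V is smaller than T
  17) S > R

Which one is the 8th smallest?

Chaining the given pairs: X < V < T < R < S < P < W < Q < U < N < Y < Z.
Counting 8 from the smallest end gives Q.

Q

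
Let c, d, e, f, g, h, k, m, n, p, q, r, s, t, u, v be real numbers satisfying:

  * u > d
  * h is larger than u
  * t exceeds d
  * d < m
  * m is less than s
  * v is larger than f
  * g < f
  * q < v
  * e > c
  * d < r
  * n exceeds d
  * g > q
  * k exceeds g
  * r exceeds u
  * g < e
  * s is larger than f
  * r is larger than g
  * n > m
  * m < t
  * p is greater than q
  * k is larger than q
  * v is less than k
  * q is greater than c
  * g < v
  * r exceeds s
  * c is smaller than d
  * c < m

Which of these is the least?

c

Chaining upward from c: directly above it, q, d, m, e; then g, u, p, v, s, t, n, r, k; then f, h.
That covers every other element, and nothing is given below c, so c is the least.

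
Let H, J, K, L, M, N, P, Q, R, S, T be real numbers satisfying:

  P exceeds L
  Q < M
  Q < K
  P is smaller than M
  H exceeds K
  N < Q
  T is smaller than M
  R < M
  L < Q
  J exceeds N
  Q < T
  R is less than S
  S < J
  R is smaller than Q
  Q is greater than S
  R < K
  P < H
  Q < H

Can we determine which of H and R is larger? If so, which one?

H

R < S and S < Q give R < Q.
Then Q < K extends the chain to K.
With K < H: R < S < Q < K < H.
So H is larger.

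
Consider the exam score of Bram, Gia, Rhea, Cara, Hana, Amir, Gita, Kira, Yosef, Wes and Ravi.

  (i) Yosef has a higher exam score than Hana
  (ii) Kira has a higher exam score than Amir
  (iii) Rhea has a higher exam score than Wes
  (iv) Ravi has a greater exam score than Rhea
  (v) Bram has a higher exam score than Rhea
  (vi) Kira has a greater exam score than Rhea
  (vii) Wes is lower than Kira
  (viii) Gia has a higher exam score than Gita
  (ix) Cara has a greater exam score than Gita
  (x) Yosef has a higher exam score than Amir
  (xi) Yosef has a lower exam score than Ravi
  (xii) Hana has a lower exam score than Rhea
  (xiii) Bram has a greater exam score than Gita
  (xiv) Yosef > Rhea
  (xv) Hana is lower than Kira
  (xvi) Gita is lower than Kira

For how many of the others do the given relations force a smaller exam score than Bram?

4

From Bram the given relations immediately reach Gita, Rhea.
From those, Hana, Wes — 4 in total.
Nothing else is reachable below Bram; 4 in all.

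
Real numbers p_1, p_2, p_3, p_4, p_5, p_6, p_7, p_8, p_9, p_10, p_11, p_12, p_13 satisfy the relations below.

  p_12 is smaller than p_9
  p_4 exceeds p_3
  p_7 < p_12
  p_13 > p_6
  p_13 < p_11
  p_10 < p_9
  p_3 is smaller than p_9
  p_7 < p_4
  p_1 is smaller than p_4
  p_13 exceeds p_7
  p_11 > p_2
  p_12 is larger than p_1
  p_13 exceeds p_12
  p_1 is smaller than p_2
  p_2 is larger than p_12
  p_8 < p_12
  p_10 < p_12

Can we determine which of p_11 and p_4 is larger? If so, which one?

Following every chain through p_4: below p_4 we get p_7, p_3, p_1.
p_11 is not reached, and no chain runs the other way from p_11 to p_4.
So the given relations leave the order of p_4 and p_11 undetermined.

undetermined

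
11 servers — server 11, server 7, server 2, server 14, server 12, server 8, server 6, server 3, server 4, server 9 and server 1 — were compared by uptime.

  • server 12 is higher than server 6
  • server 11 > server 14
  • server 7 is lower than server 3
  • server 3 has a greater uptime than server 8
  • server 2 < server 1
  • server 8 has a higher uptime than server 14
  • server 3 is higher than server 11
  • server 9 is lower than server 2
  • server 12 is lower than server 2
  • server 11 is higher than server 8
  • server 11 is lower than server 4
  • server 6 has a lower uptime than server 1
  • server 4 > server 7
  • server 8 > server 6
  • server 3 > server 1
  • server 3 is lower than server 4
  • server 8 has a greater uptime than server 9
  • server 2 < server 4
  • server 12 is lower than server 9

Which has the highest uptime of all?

server 4

server 6 is not greatest since server 6 < server 8; server 12 is not greatest since server 12 < server 9; server 7 is not greatest since server 7 < server 4; server 9 is not greatest since server 9 < server 2; server 14 is not greatest since server 14 < server 11; server 8 is not greatest since server 8 < server 11; server 11 is not greatest since server 11 < server 4; server 2 is not greatest since server 2 < server 4; server 1 is not greatest since server 1 < server 3; server 3 is not greatest since server 3 < server 4.
Only server 4 has nothing above it, so server 4 is the highest uptime.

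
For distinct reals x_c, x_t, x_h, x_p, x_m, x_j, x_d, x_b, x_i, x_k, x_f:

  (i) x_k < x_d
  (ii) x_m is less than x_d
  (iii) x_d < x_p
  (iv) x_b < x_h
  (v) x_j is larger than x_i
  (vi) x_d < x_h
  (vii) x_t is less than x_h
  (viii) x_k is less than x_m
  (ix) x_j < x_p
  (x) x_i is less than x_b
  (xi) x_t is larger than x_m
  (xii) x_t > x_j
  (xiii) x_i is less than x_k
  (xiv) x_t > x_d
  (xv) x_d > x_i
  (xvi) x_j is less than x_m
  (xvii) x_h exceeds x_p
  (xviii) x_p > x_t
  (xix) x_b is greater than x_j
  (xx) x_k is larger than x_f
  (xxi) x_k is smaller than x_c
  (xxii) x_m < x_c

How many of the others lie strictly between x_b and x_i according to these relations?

The relations place x_i below x_b. An element lies strictly between them when it is forced above x_i and also forced below x_b.
Above x_i: {x_j, x_k, x_m, x_d, x_c, x_t, x_p, x_h}. Below x_b: {x_j}.
Intersection: {x_j} — 1.

1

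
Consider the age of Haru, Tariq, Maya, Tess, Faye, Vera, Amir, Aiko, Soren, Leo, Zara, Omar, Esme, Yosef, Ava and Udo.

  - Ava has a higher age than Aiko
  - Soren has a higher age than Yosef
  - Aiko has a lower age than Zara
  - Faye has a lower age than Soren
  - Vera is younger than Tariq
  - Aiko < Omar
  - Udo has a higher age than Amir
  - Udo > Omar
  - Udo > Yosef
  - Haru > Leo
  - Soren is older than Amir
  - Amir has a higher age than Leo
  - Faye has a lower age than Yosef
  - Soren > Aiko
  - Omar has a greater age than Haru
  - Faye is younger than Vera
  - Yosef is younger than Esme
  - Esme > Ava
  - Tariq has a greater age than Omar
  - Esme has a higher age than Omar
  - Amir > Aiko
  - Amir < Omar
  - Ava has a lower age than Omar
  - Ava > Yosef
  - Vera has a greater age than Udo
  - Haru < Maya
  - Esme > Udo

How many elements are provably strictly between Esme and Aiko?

The relations place Aiko below Esme. An element lies strictly between them when it is forced above Aiko and also forced below Esme.
Above Aiko: {Amir, Zara, Ava, Omar, Udo, Vera, Soren, Tariq}. Below Esme: {Leo, Faye, Haru, Amir, Yosef, Ava, Omar, Udo}.
Intersection: {Amir, Ava, Omar, Udo} — 4.

4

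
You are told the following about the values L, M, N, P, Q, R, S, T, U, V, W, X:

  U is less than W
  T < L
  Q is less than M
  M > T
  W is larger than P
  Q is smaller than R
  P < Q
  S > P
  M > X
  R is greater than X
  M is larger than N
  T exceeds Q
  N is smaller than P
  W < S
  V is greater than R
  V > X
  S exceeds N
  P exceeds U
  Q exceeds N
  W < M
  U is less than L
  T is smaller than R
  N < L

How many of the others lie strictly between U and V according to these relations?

The relations place U below V. An element lies strictly between them when it is forced above U and also forced below V.
Above U: {P, W, Q, T, R, L, M, S}. Below V: {N, P, X, Q, T, R}.
Intersection: {P, Q, T, R} — 4.

4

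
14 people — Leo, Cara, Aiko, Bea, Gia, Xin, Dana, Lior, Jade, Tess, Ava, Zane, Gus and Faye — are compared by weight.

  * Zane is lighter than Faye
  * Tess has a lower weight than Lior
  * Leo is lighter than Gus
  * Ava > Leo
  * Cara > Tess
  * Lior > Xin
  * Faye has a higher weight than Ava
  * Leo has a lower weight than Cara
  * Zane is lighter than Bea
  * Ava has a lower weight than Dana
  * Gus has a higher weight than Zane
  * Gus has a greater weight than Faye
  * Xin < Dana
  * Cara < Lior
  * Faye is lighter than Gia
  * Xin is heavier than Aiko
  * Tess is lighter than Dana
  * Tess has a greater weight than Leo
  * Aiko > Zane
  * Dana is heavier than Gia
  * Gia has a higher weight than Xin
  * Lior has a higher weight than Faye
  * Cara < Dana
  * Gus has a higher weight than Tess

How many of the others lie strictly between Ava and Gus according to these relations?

1

The relations place Ava below Gus. An element lies strictly between them when it is forced above Ava and also forced below Gus.
Above Ava: {Faye, Gia, Lior, Dana}. Below Gus: {Leo, Zane, Faye, Tess}.
Intersection: {Faye} — 1.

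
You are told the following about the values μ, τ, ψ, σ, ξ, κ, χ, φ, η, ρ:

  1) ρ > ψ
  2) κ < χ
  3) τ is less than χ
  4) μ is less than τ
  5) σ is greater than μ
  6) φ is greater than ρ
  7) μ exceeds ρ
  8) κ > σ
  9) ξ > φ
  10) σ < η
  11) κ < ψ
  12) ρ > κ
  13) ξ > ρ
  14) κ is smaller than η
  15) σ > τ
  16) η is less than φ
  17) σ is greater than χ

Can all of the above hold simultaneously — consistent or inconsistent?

Chaining the given relations yields κ < ψ < ρ < μ < τ < χ < σ, so κ < σ. But one relation states σ < κ. These cannot both hold.

inconsistent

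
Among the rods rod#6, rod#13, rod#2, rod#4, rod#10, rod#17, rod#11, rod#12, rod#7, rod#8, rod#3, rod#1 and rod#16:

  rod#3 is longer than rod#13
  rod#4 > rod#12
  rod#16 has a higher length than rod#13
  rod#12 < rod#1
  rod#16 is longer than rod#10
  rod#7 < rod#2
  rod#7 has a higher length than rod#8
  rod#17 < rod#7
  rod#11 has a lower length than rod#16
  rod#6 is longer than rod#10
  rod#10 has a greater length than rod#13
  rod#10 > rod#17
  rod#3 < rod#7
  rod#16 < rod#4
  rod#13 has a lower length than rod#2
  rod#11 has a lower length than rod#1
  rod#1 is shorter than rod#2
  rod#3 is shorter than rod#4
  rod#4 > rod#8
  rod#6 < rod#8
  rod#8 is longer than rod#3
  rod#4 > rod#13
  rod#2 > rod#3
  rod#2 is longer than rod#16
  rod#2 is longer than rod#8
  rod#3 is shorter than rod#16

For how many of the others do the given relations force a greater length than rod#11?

4

From rod#11 the given relations immediately reach rod#16, rod#1.
From those, rod#2, rod#4 — 4 in total.
Nothing else is reachable above rod#11; 4 in all.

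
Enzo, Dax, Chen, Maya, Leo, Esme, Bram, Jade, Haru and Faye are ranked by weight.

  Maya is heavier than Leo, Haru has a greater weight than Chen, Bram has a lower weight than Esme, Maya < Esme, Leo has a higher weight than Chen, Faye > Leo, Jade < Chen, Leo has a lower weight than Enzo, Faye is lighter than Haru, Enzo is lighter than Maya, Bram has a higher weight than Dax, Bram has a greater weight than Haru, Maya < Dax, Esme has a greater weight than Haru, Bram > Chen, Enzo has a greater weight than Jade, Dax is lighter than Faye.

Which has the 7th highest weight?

Enzo

Chaining the given pairs: Jade < Chen < Leo < Enzo < Maya < Dax < Faye < Haru < Bram < Esme.
The 7th largest is Enzo.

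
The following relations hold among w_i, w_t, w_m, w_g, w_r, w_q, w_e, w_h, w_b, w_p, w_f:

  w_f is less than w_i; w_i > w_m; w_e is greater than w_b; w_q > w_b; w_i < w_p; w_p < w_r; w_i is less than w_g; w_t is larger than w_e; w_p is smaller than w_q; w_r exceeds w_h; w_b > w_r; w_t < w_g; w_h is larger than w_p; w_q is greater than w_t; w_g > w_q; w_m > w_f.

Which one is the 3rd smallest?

Chaining the given pairs: w_f < w_m < w_i < w_p < w_h < w_r < w_b < w_e < w_t < w_q < w_g.
Counting 3 from the smallest end gives w_i.

w_i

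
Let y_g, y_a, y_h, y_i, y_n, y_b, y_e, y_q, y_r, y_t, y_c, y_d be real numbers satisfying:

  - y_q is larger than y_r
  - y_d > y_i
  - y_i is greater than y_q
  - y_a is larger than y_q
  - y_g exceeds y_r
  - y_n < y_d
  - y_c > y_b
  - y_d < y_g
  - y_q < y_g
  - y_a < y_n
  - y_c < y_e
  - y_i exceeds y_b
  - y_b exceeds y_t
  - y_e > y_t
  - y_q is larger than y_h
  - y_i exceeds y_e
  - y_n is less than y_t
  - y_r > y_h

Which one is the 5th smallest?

Piecing the relations together gives one ordering: y_h < y_r < y_q < y_a < y_n < y_t < y_b < y_c < y_e < y_i < y_d < y_g.
The 5th smallest is y_n.

y_n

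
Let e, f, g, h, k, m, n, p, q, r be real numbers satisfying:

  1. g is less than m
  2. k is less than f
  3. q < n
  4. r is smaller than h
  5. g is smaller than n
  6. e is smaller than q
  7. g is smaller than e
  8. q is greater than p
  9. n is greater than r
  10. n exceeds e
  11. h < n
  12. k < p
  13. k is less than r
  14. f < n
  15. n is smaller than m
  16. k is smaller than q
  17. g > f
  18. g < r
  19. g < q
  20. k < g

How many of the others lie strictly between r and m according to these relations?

Chaining upward from r reaches: h, n.
Chaining downward from m reaches: k, f, g, h, p, e, q, n.
Strictly between r and m are those in both lists: h, n — 2 elements.

2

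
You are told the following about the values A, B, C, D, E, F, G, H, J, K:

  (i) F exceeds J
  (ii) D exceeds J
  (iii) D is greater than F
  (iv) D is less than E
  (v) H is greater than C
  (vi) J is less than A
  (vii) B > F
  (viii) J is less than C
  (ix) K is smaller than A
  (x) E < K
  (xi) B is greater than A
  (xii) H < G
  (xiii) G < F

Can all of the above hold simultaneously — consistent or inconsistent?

consistent

Every relation is compatible with J < C < H < G < F < D < E < K < A < B; the set is consistent.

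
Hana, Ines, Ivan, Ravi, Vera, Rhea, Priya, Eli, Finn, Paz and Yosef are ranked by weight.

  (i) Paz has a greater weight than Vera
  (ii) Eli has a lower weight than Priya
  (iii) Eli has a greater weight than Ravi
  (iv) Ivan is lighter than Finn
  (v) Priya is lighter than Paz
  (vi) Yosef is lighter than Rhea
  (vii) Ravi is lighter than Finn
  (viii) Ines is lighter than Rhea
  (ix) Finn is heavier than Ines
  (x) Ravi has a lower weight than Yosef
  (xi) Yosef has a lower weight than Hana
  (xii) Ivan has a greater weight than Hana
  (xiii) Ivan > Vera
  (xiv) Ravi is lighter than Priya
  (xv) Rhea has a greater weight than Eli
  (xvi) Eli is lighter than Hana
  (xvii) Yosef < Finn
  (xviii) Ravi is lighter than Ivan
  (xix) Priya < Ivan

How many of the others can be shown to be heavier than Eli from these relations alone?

Directly above Eli: Rhea, Priya, Hana.
One step further: Paz, Ivan (5 so far).
One step further: Finn (6 so far).
Nothing else is reachable above Eli; 6 in all.

6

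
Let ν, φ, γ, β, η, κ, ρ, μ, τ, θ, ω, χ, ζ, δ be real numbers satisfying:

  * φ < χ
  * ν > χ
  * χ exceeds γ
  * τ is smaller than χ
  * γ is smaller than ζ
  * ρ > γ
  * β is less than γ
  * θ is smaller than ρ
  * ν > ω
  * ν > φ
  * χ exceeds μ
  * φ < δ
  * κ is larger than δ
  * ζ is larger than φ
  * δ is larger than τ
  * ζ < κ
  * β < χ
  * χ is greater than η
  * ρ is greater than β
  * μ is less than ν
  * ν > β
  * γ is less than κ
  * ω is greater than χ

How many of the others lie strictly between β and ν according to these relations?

The relations place β below ν. An element lies strictly between them when it is forced above β and also forced below ν.
Above β: {γ, χ, ω, ρ, ζ, κ}. Below ν: {γ, τ, μ, η, φ, χ, ω}.
Intersection: {γ, χ, ω} — 3.

3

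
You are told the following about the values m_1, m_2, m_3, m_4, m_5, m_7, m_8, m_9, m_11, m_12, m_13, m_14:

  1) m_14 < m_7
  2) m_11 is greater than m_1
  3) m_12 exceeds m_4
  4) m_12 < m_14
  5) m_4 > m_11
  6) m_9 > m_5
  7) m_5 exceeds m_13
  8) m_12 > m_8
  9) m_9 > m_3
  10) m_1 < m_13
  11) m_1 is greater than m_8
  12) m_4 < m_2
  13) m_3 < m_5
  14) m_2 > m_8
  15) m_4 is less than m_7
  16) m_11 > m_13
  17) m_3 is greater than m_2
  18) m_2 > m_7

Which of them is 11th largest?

Chaining the given pairs: m_8 < m_1 < m_13 < m_11 < m_4 < m_12 < m_14 < m_7 < m_2 < m_3 < m_5 < m_9.
The 11th largest is m_1.

m_1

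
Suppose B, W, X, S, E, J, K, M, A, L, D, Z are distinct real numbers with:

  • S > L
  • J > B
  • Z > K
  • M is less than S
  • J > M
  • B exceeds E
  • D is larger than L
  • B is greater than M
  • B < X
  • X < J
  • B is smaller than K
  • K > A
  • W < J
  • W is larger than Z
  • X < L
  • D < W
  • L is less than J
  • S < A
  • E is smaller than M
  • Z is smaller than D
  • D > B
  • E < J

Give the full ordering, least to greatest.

E < M < B < X < L < S < A < K < Z < D < W < J

Each adjacent pair is fixed by a given relation: E < M; M < B; B < X; X < L; L < S; S < A; A < K; K < Z; Z < D; D < W; W < J. Chaining them end to end gives the full order.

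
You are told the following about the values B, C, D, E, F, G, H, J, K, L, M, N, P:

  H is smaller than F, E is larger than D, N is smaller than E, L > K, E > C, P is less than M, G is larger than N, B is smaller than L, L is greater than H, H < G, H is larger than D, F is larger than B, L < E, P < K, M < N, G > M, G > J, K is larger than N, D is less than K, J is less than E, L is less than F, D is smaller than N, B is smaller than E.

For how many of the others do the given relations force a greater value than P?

7

The elements the relations force above P are M, N, K, G, L, F, E — no chain reaches any other.
That is 7.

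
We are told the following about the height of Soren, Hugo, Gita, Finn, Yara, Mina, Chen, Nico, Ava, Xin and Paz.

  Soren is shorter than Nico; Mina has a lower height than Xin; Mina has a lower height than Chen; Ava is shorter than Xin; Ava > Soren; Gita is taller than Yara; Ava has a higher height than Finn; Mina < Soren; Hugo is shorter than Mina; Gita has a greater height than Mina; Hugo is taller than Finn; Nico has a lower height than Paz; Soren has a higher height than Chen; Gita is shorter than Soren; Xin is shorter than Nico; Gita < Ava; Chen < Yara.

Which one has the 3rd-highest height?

The consecutive relations fix a unique order: Finn < Hugo < Mina < Chen < Yara < Gita < Soren < Ava < Xin < Nico < Paz.
Counting 3 from the largest end gives Xin.

Xin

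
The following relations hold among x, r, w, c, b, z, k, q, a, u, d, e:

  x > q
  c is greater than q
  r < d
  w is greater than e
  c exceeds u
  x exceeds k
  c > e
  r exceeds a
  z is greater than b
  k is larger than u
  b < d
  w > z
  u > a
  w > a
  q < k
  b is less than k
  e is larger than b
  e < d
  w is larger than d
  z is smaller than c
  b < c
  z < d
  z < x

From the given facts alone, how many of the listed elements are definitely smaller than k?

4

The elements the relations force below k are b, a, u, q — no chain reaches any other.
That is 4.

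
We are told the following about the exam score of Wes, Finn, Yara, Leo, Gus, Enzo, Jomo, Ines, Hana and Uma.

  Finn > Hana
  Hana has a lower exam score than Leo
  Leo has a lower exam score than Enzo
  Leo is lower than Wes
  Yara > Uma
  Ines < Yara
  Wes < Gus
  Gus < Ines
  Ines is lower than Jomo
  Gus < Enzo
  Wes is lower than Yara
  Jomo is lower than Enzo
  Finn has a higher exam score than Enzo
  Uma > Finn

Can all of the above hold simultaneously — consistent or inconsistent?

consistent

The single ordering Hana < Leo < Wes < Gus < Ines < Jomo < Enzo < Finn < Uma < Yara satisfies every listed relation, so no contradiction arises.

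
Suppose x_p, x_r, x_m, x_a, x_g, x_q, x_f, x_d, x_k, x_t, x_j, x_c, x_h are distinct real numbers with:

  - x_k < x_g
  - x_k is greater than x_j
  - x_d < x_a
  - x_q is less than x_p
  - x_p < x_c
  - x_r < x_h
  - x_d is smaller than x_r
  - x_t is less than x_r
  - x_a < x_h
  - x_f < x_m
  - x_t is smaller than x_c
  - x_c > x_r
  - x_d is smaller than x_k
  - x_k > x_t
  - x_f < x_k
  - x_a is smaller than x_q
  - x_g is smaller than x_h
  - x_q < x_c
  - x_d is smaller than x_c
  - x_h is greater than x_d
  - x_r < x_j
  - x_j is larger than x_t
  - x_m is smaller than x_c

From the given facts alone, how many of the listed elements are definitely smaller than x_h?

8

The elements the relations force below x_h are x_f, x_d, x_t, x_a, x_r, x_j, x_k, x_g — no chain reaches any other.
That is 8.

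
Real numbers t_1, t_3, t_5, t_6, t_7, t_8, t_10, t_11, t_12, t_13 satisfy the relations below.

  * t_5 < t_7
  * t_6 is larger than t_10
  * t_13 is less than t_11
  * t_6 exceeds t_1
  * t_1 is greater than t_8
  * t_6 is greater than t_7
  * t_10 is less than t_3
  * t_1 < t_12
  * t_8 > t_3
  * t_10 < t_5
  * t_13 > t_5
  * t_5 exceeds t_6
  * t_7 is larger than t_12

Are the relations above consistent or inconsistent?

We have t_5 < t_7 stated directly, yet also t_7 < t_6 < t_5 by chaining the others — so t_7 < t_5. Contradiction.

inconsistent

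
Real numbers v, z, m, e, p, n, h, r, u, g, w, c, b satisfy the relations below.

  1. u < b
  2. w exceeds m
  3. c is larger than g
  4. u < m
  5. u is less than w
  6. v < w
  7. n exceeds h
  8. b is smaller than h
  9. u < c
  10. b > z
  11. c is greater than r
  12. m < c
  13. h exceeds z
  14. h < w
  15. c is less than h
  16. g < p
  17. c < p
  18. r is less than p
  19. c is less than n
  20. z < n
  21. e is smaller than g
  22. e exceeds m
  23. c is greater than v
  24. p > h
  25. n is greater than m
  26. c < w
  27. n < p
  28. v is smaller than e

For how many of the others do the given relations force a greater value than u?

9

Directly above u: m, b, c, w.
One step further: e, h, n, p (8 so far).
One step further: g (9 so far).
No other element is forced above u by the given relations, so the count is 9.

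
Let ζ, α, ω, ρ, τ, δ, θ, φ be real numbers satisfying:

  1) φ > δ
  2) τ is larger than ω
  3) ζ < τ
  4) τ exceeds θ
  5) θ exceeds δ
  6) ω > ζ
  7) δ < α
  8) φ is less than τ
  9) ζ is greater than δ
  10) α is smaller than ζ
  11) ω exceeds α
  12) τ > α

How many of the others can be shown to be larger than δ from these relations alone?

Directly above δ: α, θ, φ, ζ.
One step further: ω, τ (6 so far).
Nothing else is reachable above δ; 6 in all.

6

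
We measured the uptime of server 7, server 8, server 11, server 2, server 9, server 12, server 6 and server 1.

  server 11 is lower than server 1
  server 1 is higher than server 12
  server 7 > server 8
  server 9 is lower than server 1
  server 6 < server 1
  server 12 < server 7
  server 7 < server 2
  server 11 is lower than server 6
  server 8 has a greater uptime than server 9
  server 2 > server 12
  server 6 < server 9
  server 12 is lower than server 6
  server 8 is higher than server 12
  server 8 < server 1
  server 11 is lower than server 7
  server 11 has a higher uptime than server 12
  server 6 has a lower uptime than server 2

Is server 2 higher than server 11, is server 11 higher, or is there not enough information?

server 2

Link the given pairs in sequence: server 11 < server 6; server 6 < server 9; server 9 < server 8; server 8 < server 7; server 7 < server 2.
Together: server 11 < server 6 < server 9 < server 8 < server 7 < server 2.
So server 2 is higher.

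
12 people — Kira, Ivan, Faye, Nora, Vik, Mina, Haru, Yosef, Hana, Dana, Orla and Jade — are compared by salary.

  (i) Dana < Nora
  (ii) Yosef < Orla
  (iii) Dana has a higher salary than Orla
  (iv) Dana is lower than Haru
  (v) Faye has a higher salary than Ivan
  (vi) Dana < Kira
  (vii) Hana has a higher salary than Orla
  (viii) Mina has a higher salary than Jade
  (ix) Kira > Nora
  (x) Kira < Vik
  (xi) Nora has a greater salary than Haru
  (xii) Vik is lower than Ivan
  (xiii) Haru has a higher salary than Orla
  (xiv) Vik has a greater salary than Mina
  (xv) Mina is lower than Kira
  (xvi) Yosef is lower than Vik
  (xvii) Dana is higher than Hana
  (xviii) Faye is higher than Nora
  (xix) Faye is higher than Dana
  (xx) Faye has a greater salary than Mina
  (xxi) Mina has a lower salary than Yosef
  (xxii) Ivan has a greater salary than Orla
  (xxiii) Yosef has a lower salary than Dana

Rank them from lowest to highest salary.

Each adjacent pair is fixed by a given relation: Jade < Mina; Mina < Yosef; Yosef < Orla; Orla < Hana; Hana < Dana; Dana < Haru; Haru < Nora; Nora < Kira; Kira < Vik; Vik < Ivan; Ivan < Faye. Chaining them end to end gives the full order.

Jade < Mina < Yosef < Orla < Hana < Dana < Haru < Nora < Kira < Vik < Ivan < Faye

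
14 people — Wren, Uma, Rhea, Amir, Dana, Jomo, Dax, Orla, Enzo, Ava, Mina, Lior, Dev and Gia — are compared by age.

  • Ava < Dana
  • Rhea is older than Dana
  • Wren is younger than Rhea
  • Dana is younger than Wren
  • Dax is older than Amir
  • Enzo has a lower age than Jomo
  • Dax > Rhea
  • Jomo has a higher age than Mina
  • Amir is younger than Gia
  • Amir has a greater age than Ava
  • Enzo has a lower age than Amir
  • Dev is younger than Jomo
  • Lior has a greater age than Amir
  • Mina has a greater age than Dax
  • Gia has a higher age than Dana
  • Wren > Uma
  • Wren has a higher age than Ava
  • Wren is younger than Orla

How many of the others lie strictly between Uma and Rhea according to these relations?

1

The relations place Uma below Rhea. An element lies strictly between them when it is forced above Uma and also forced below Rhea.
Above Uma: {Wren, Dax, Orla, Mina, Jomo}. Below Rhea: {Ava, Dana, Wren}.
Intersection: {Wren} — 1.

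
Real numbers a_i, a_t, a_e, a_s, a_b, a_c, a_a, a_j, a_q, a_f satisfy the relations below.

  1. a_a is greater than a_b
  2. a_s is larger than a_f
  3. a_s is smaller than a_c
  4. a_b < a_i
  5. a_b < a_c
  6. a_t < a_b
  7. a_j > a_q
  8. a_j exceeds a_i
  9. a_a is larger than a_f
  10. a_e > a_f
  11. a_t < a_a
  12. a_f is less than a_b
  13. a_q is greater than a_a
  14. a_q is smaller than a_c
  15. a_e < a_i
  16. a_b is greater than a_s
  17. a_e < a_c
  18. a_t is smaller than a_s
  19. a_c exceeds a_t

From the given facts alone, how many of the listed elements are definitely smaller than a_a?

4

Directly below a_a: a_f, a_t, a_b.
One step further: a_s (4 so far).
Nothing else is reachable below a_a; 4 in all.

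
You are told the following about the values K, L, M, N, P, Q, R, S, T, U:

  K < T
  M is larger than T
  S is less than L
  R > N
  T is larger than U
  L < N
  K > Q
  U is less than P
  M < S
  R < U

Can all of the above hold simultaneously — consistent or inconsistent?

inconsistent

We have U < T stated directly, yet also T < M < S < L < N < R < U by chaining the others — so T < U. Contradiction.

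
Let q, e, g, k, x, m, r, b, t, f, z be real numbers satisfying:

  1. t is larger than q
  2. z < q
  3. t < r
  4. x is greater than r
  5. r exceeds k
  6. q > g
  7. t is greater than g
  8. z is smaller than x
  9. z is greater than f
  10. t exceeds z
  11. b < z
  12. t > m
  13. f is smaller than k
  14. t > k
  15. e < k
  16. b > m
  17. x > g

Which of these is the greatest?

Chaining downward from x: directly below it, g, z, r; then f, b, k, t; then e, m, q.
That covers every other element, and nothing is given above x, so x is the greatest.

x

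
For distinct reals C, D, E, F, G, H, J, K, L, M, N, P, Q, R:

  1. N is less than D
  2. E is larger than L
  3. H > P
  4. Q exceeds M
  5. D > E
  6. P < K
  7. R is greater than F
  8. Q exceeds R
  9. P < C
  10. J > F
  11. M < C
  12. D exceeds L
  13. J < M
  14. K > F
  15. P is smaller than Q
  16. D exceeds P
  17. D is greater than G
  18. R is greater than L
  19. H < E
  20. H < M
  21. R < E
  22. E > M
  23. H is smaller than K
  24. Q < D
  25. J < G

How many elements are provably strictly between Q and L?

1

Chaining upward from L reaches: R, E, D.
Chaining downward from Q reaches: P, F, J, R, H, M.
Strictly between L and Q are those in both lists: R — 1 element.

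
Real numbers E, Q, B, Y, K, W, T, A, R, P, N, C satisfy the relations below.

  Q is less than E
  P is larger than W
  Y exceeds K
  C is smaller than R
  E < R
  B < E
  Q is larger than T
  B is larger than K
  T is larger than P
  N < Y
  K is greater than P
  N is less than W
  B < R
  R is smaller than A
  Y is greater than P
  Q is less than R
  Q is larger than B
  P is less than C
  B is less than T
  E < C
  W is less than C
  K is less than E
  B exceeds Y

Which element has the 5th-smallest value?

Chaining the given pairs: N < W < P < K < Y < B < T < Q < E < C < R < A.
The 5th smallest is Y.

Y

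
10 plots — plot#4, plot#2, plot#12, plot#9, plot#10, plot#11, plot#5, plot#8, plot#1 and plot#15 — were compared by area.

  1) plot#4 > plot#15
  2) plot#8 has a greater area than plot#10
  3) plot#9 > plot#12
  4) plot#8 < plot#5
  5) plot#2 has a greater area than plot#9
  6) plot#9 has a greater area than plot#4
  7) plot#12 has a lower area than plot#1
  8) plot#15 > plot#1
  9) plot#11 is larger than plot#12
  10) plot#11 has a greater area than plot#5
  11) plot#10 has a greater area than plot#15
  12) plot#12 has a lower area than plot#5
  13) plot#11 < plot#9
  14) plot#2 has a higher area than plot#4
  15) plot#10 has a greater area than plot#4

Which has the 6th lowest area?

The consecutive relations fix a unique order: plot#12 < plot#1 < plot#15 < plot#4 < plot#10 < plot#8 < plot#5 < plot#11 < plot#9 < plot#2.
The 6th smallest is plot#8.

plot#8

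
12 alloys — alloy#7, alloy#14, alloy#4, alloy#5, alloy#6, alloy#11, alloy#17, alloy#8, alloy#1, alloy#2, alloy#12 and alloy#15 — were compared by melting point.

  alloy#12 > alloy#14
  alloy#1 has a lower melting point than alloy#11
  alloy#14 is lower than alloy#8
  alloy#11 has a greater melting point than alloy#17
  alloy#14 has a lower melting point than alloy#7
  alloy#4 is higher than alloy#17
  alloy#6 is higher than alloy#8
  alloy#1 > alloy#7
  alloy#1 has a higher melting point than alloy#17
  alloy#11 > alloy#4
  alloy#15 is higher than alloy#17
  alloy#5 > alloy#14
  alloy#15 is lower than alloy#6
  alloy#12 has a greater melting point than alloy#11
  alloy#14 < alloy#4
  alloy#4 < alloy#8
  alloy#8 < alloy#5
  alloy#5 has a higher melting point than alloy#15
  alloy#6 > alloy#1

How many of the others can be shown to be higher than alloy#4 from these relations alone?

5

Directly above alloy#4: alloy#8, alloy#11.
One step further: alloy#5, alloy#6, alloy#12 (5 so far).
No other element is forced above alloy#4 by the given relations, so the count is 5.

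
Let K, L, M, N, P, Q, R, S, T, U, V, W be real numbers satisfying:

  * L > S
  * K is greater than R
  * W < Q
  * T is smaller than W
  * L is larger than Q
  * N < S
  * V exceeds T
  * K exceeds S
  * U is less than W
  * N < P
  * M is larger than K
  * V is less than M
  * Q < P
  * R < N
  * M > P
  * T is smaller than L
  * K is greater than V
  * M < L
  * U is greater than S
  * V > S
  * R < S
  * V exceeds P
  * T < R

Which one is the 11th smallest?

The consecutive relations fix a unique order: T < R < N < S < U < W < Q < P < V < K < M < L.
The 11th smallest is M.

M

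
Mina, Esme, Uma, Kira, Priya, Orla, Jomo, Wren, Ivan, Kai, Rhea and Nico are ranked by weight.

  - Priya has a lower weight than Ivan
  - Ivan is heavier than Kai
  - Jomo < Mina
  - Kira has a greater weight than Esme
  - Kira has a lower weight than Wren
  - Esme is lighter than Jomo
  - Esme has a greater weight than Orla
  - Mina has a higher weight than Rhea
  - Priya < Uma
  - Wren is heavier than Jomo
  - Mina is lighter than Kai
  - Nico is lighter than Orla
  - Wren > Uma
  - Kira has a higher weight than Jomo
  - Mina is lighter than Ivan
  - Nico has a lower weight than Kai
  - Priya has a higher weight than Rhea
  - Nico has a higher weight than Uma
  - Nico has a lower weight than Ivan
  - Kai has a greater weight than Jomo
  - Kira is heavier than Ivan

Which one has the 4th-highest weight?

Kai

Chaining the given pairs: Rhea < Priya < Uma < Nico < Orla < Esme < Jomo < Mina < Kai < Ivan < Kira < Wren.
The 4th largest is Kai.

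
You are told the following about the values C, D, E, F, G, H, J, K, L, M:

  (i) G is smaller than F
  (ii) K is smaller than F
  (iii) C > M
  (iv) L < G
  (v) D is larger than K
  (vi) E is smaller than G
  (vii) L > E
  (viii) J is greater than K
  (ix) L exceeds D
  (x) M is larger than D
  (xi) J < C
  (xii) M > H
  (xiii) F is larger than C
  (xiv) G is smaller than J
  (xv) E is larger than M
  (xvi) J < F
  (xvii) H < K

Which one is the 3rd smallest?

The consecutive relations fix a unique order: H < K < D < M < E < L < G < J < C < F.
The 3rd smallest is D.

D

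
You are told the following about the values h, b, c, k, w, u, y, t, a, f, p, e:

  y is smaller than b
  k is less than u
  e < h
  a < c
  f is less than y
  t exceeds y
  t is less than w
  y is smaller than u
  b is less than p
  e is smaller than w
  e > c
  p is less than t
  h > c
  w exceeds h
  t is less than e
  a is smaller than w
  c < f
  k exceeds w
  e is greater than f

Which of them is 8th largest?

b

Chaining the given pairs: a < c < f < y < b < p < t < e < h < w < k < u.
Counting 8 from the largest end gives b.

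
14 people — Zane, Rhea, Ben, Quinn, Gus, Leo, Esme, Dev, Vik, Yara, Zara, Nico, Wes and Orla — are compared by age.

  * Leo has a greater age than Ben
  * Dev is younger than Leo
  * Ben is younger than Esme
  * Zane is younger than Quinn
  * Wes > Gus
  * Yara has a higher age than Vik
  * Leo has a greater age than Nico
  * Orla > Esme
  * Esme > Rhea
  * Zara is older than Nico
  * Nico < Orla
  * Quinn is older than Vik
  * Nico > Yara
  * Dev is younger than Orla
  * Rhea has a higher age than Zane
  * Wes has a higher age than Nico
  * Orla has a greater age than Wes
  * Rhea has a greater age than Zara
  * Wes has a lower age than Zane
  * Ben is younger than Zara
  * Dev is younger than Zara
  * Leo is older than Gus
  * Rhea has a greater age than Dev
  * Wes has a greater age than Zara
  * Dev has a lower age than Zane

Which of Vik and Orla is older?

Orla

The relevant relations are Vik < Yara; Yara < Nico; Nico < Zara; Zara < Wes; Wes < Zane; Zane < Rhea; Rhea < Esme; Esme < Orla.
Chaining these gives Vik < Yara < Nico < Zara < Wes < Zane < Rhea < Esme < Orla.
So Vik < Orla; Orla is the older of the two.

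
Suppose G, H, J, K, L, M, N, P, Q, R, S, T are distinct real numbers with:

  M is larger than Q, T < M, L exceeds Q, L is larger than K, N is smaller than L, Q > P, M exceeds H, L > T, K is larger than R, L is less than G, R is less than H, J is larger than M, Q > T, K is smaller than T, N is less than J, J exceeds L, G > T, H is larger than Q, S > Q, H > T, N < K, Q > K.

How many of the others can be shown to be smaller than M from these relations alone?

Directly below M: T, Q, H.
One step further: R, K, P (6 so far).
One step further: N (7 so far).
Nothing else is reachable below M; 7 in all.

7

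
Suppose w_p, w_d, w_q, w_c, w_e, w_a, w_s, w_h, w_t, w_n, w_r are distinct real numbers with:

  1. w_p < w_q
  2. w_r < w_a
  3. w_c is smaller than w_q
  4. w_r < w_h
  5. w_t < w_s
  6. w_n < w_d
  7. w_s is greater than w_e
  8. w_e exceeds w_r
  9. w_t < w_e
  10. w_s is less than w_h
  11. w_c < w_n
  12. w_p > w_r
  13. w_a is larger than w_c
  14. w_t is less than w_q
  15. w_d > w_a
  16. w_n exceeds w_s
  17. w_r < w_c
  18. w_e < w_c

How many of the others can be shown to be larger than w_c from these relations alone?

4

The elements the relations force above w_c are w_n, w_a, w_d, w_q — no chain reaches any other.
That is 4.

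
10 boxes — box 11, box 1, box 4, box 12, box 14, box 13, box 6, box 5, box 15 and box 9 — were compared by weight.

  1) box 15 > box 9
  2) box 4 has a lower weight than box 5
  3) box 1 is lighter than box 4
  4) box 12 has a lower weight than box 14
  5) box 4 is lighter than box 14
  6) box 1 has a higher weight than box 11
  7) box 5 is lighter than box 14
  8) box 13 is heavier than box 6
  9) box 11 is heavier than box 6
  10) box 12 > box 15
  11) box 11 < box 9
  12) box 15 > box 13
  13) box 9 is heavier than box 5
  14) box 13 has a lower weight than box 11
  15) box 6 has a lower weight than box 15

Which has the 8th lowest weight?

The consecutive relations fix a unique order: box 6 < box 13 < box 11 < box 1 < box 4 < box 5 < box 9 < box 15 < box 12 < box 14.
Counting 8 from the smallest end gives box 15.

box 15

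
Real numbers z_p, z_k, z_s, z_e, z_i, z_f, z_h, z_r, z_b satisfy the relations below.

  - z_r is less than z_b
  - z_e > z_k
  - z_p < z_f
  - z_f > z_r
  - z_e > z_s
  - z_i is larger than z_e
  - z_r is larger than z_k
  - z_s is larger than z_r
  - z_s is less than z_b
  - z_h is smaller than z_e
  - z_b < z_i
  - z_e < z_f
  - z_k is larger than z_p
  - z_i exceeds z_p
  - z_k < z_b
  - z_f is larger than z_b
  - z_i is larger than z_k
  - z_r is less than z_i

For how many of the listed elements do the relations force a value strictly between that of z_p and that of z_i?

The relations place z_p below z_i. An element lies strictly between them when it is forced above z_p and also forced below z_i.
Above z_p: {z_k, z_r, z_s, z_e, z_b, z_f}. Below z_i: {z_k, z_r, z_h, z_s, z_e, z_b}.
Intersection: {z_k, z_r, z_s, z_e, z_b} — 5.

5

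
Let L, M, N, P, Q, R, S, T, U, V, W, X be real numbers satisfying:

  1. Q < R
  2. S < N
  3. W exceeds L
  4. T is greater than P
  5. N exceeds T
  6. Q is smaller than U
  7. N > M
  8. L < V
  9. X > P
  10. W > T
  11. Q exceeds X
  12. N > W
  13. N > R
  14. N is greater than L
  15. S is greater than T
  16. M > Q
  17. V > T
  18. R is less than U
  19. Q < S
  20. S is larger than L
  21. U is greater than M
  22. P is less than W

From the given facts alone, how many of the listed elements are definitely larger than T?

From T the given relations immediately reach S, W, N, V.
Nothing else is reachable above T; 4 in all.

4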